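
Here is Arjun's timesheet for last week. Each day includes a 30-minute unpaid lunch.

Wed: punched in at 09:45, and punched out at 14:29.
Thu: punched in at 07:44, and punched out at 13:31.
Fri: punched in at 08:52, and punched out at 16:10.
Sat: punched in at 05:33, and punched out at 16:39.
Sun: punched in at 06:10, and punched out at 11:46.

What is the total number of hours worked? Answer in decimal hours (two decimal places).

Wed: 09:45–14:29 = 4 h 44 min; less 30 min break → 4 h 14 min
Thu: 07:44–13:31 = 5 h 47 min; less 30 min break → 5 h 17 min
Fri: 08:52–16:10 = 7 h 18 min; less 30 min break → 6 h 48 min
Sat: 05:33–16:39 = 11 h 6 min; less 30 min break → 10 h 36 min
Sun: 06:10–11:46 = 5 h 36 min; less 30 min break → 5 h 6 min
Total: 4 h 14 min + 5 h 17 min + 6 h 48 min + 10 h 36 min + 5 h 6 min = 32 h 1 min.

32.02 hours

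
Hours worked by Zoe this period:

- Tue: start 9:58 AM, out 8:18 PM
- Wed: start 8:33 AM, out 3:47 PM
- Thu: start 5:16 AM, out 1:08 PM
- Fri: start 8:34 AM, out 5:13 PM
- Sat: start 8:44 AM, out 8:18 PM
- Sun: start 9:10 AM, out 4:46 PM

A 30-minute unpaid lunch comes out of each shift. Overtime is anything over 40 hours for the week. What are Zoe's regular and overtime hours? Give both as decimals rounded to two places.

Tue: 9:58 AM–8:18 PM = 10 h 20 min; less 30 min break → 9 h 50 min
Wed: 8:33 AM–3:47 PM = 7 h 14 min; less 30 min break → 6 h 44 min
Thu: 5:16 AM–1:08 PM = 7 h 52 min; less 30 min break → 7 h 22 min
Fri: 8:34 AM–5:13 PM = 8 h 39 min; less 30 min break → 8 h 9 min
Sat: 8:44 AM–8:18 PM = 11 h 34 min; less 30 min break → 11 h 4 min
Sun: 9:10 AM–4:46 PM = 7 h 36 min; less 30 min break → 7 h 6 min
Total worked: 50 h 15 min = 50.25 h.
Threshold 40 h → overtime 10 h 15 min, regular 40 h 0 min.

Regular 40.00 hours, overtime 10.25 hours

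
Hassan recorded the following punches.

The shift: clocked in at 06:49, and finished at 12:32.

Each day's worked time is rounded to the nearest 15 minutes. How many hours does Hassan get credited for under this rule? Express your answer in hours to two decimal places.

5.75 hours

The shift: 06:49–12:32 = 5 h 43 min → rounds to 5 h 45 min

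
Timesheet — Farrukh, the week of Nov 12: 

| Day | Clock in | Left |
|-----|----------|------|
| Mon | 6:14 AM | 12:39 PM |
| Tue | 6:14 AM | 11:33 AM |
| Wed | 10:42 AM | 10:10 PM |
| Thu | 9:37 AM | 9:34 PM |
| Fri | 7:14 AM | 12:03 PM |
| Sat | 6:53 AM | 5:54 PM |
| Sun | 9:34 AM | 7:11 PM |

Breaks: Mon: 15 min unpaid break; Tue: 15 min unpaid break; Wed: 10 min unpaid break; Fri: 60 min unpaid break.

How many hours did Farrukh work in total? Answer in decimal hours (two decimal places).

58.93 hours

Mon: 6:14 AM–12:39 PM = 6 h 25 min; less 15 min break → 6 h 10 min
Tue: 6:14 AM–11:33 AM = 5 h 19 min; less 15 min break → 5 h 4 min
Wed: 10:42 AM–10:10 PM = 11 h 28 min; less 10 min break → 11 h 18 min
Thu: 9:37 AM–9:34 PM = 11 h 57 min
Fri: 7:14 AM–12:03 PM = 4 h 49 min; less 60 min break → 3 h 49 min
Sat: 6:53 AM–5:54 PM = 11 h 1 min
Sun: 9:34 AM–7:11 PM = 9 h 37 min
Total: 6 h 10 min + 5 h 4 min + 11 h 18 min + 11 h 57 min + 3 h 49 min + 11 h 1 min + 9 h 37 min = 58 h 56 min.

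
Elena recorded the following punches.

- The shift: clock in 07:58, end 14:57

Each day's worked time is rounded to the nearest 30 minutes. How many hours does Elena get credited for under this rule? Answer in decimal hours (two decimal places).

The shift: 07:58–14:57 = 6 h 59 min → rounds to 7 h 0 min

7.00 hours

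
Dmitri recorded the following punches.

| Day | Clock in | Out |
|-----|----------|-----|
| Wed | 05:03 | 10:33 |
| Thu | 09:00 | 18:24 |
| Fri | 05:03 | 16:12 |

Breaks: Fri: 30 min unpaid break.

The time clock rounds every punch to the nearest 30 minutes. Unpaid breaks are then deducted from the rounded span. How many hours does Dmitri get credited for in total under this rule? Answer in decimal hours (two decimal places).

Wed: in 05:03→05:00, out 10:33→10:30; 5 h 30 min
Thu: in 09:00→09:00, out 18:24→18:30; 9 h 30 min
Fri: in 05:03→05:00, out 16:12→16:00; 11 h 0 min − 30 min = 10 h 30 min
Total credited: 25 h 30 min.

25.50 hours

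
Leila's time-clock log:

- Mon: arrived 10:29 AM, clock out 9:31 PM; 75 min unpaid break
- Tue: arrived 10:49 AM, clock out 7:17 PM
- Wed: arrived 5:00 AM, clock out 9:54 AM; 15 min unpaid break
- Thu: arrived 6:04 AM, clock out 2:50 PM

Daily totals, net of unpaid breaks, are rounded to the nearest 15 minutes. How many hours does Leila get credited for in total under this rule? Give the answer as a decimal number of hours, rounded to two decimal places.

Mon: 10:29 AM–9:31 PM = 11 h 2 min − 75 min = 9 h 47 min → rounds to 9 h 45 min
Tue: 10:49 AM–7:17 PM = 8 h 28 min → rounds to 8 h 30 min
Wed: 5:00 AM–9:54 AM = 4 h 54 min − 15 min = 4 h 39 min → rounds to 4 h 45 min
Thu: 6:04 AM–2:50 PM = 8 h 46 min → rounds to 8 h 45 min
Total credited: 31 h 45 min.

31.75 hours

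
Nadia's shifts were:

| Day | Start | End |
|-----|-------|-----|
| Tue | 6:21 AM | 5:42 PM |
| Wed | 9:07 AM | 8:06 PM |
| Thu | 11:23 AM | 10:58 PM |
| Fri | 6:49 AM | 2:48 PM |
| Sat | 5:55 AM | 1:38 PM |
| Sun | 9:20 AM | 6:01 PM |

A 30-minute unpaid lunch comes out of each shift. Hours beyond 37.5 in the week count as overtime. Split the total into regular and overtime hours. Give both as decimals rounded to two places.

Regular 37.50 hours, overtime 17.80 hours

Tue: 6:21 AM–5:42 PM = 11 h 21 min; less 30 min break → 10 h 51 min
Wed: 9:07 AM–8:06 PM = 10 h 59 min; less 30 min break → 10 h 29 min
Thu: 11:23 AM–10:58 PM = 11 h 35 min; less 30 min break → 11 h 5 min
Fri: 6:49 AM–2:48 PM = 7 h 59 min; less 30 min break → 7 h 29 min
Sat: 5:55 AM–1:38 PM = 7 h 43 min; less 30 min break → 7 h 13 min
Sun: 9:20 AM–6:01 PM = 8 h 41 min; less 30 min break → 8 h 11 min
Total worked: 55 h 18 min = 55.30 h.
Threshold 37.5 h → overtime 17 h 48 min, regular 37 h 30 min.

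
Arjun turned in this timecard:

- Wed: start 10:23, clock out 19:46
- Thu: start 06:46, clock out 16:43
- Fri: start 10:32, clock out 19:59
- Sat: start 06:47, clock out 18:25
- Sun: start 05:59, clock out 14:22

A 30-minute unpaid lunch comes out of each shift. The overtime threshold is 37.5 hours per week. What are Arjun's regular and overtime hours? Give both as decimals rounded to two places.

Regular 37.50 hours, overtime 8.80 hours

Wed: 10:23–19:46 = 9 h 23 min; less 30 min break → 8 h 53 min
Thu: 06:46–16:43 = 9 h 57 min; less 30 min break → 9 h 27 min
Fri: 10:32–19:59 = 9 h 27 min; less 30 min break → 8 h 57 min
Sat: 06:47–18:25 = 11 h 38 min; less 30 min break → 11 h 8 min
Sun: 05:59–14:22 = 8 h 23 min; less 30 min break → 7 h 53 min
Total worked: 46 h 18 min = 46.30 h.
Threshold 37.5 h → overtime 8 h 48 min, regular 37 h 30 min.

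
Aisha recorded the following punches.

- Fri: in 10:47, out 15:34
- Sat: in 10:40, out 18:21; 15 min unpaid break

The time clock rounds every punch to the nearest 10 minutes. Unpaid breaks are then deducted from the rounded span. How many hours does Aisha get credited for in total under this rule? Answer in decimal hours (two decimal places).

Fri: in 10:47→10:50, out 15:34→15:30; 4 h 40 min
Sat: in 10:40→10:40, out 18:21→18:20; 7 h 40 min − 15 min = 7 h 25 min
Total credited: 12 h 5 min.

12.08 hours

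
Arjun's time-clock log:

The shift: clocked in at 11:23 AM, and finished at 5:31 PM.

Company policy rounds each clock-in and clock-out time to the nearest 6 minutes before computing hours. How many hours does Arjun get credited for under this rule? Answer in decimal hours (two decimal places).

The shift: in 11:23 AM→11:24 AM, out 5:31 PM→5:30 PM; 6 h 6 min

6.10 hours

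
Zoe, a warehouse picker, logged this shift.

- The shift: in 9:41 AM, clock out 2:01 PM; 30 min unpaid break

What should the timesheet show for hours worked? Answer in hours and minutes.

The shift: 9:41 AM–2:01 PM = 4 h 20 min; less 30 min break → 3 h 50 min

3 h 50 min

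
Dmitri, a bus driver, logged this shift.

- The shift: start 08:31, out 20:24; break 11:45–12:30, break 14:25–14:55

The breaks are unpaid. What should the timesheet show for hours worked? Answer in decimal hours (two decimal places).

The shift: 08:31–20:24 = 11 h 53 min; less 75 min break → 10 h 38 min

10.63 hours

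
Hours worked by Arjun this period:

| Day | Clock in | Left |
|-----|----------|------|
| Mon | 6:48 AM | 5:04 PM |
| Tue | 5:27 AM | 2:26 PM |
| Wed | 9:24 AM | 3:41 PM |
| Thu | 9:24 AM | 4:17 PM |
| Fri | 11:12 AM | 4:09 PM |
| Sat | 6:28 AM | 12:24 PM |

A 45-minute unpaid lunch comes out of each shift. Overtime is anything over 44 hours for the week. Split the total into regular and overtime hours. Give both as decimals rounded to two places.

Regular 38.80 hours, overtime 0.00 hours

Mon: 6:48 AM–5:04 PM = 10 h 16 min; less 45 min break → 9 h 31 min
Tue: 5:27 AM–2:26 PM = 8 h 59 min; less 45 min break → 8 h 14 min
Wed: 9:24 AM–3:41 PM = 6 h 17 min; less 45 min break → 5 h 32 min
Thu: 9:24 AM–4:17 PM = 6 h 53 min; less 45 min break → 6 h 8 min
Fri: 11:12 AM–4:09 PM = 4 h 57 min; less 45 min break → 4 h 12 min
Sat: 6:28 AM–12:24 PM = 5 h 56 min; less 45 min break → 5 h 11 min
Total worked: 38 h 48 min = 38.80 h.
Threshold 44 h → overtime 0 h 0 min, regular 38 h 48 min.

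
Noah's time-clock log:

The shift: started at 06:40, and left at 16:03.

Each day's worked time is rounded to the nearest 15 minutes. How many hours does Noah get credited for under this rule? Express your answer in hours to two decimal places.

9.50 hours

The shift: 06:40–16:03 = 9 h 23 min → rounds to 9 h 30 min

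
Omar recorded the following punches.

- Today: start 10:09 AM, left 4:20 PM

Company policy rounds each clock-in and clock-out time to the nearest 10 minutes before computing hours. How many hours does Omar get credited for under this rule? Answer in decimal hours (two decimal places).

6.17 hours

Today: in 10:09 AM→10:10 AM, out 4:20 PM→4:20 PM; 6 h 10 min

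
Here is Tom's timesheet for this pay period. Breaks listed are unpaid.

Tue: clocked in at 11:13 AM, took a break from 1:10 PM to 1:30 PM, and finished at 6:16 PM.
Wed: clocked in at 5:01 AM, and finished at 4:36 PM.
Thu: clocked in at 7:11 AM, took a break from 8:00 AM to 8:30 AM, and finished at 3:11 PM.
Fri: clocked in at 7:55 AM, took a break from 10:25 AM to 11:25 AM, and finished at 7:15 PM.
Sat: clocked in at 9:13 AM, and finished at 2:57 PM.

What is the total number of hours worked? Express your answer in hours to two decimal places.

Tue: 11:13 AM–6:16 PM = 7 h 3 min; less 20 min break → 6 h 43 min
Wed: 5:01 AM–4:36 PM = 11 h 35 min
Thu: 7:11 AM–3:11 PM = 8 h 0 min; less 30 min break → 7 h 30 min
Fri: 7:55 AM–7:15 PM = 11 h 20 min; less 60 min break → 10 h 20 min
Sat: 9:13 AM–2:57 PM = 5 h 44 min
Total: 6 h 43 min + 11 h 35 min + 7 h 30 min + 10 h 20 min + 5 h 44 min = 41 h 52 min.

41.87 hours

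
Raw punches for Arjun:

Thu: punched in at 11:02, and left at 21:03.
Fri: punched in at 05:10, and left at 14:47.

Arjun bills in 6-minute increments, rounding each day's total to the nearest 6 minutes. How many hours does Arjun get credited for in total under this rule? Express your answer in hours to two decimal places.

Thu: 11:02–21:03 = 10 h 1 min → rounds to 10 h 0 min
Fri: 05:10–14:47 = 9 h 37 min → rounds to 9 h 36 min
Total credited: 19 h 36 min.

19.60 hours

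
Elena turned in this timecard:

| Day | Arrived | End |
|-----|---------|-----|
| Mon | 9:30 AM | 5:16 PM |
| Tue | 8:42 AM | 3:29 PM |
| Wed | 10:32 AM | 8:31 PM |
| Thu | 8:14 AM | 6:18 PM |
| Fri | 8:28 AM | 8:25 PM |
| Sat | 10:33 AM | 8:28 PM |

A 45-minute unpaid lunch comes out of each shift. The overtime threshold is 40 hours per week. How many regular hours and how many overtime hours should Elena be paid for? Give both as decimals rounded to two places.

Mon: 9:30 AM–5:16 PM = 7 h 46 min; less 45 min break → 7 h 1 min
Tue: 8:42 AM–3:29 PM = 6 h 47 min; less 45 min break → 6 h 2 min
Wed: 10:32 AM–8:31 PM = 9 h 59 min; less 45 min break → 9 h 14 min
Thu: 8:14 AM–6:18 PM = 10 h 4 min; less 45 min break → 9 h 19 min
Fri: 8:28 AM–8:25 PM = 11 h 57 min; less 45 min break → 11 h 12 min
Sat: 10:33 AM–8:28 PM = 9 h 55 min; less 45 min break → 9 h 10 min
Total worked: 51 h 58 min = 51.97 h.
Threshold 40 h → overtime 11 h 58 min, regular 40 h 0 min.

Regular 40.00 hours, overtime 11.97 hours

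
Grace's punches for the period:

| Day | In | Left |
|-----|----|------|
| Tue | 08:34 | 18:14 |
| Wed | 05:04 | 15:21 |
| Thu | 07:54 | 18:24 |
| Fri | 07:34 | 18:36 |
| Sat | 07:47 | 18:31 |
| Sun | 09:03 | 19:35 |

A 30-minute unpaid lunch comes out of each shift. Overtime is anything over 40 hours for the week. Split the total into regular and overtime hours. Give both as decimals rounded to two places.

Tue: 08:34–18:14 = 9 h 40 min; less 30 min break → 9 h 10 min
Wed: 05:04–15:21 = 10 h 17 min; less 30 min break → 9 h 47 min
Thu: 07:54–18:24 = 10 h 30 min; less 30 min break → 10 h 0 min
Fri: 07:34–18:36 = 11 h 2 min; less 30 min break → 10 h 32 min
Sat: 07:47–18:31 = 10 h 44 min; less 30 min break → 10 h 14 min
Sun: 09:03–19:35 = 10 h 32 min; less 30 min break → 10 h 2 min
Total worked: 59 h 45 min = 59.75 h.
Threshold 40 h → overtime 19 h 45 min, regular 40 h 0 min.

Regular 40.00 hours, overtime 19.75 hours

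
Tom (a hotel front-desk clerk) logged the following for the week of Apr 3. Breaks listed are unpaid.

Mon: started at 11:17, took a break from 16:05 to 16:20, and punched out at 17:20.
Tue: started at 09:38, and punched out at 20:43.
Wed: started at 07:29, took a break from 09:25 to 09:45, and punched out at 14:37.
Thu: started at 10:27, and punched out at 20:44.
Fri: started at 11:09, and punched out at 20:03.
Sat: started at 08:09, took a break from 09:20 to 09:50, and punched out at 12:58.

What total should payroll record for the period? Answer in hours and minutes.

Mon: 11:17–17:20 = 6 h 3 min; less 15 min break → 5 h 48 min
Tue: 09:38–20:43 = 11 h 5 min
Wed: 07:29–14:37 = 7 h 8 min; less 20 min break → 6 h 48 min
Thu: 10:27–20:44 = 10 h 17 min
Fri: 11:09–20:03 = 8 h 54 min
Sat: 08:09–12:58 = 4 h 49 min; less 30 min break → 4 h 19 min
Total: 5 h 48 min + 11 h 5 min + 6 h 48 min + 10 h 17 min + 8 h 54 min + 4 h 19 min = 47 h 11 min.

47 h 11 min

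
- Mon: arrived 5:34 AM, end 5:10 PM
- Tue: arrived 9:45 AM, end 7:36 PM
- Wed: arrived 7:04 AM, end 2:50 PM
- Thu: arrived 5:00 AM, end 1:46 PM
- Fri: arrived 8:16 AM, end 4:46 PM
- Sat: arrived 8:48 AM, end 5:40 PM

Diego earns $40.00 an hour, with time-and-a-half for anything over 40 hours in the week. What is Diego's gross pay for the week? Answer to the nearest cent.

Mon: 5:34 AM–5:10 PM = 11 h 36 min
Tue: 9:45 AM–7:36 PM = 9 h 51 min
Wed: 7:04 AM–2:50 PM = 7 h 46 min
Thu: 5:00 AM–1:46 PM = 8 h 46 min
Fri: 8:16 AM–4:46 PM = 8 h 30 min
Sat: 8:48 AM–5:40 PM = 8 h 52 min
Total worked: 55 h 21 min = 3321 min.
Regular 40 h 0 min = 2400 min at $40.00/h; overtime 15 h 21 min = 921 min at $60.00/h.
Pay = (2400 × $40.00 + 921 × $60.00) ÷ 60 = $2521.00.

$2521.00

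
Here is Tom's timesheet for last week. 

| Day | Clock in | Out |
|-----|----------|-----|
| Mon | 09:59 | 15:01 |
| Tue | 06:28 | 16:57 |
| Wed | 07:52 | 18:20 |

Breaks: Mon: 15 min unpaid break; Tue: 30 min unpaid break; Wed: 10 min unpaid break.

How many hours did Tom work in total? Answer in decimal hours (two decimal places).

Mon: 09:59–15:01 = 5 h 2 min; less 15 min break → 4 h 47 min
Tue: 06:28–16:57 = 10 h 29 min; less 30 min break → 9 h 59 min
Wed: 07:52–18:20 = 10 h 28 min; less 10 min break → 10 h 18 min
Total: 4 h 47 min + 9 h 59 min + 10 h 18 min = 25 h 4 min.

25.07 hours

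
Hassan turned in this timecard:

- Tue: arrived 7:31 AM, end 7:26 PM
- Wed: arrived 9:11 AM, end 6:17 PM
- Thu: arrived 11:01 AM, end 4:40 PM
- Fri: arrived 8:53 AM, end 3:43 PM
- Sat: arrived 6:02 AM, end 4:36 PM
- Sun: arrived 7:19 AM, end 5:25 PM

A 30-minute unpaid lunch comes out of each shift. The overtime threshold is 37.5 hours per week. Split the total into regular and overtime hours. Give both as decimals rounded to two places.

Regular 37.50 hours, overtime 13.67 hours

Tue: 7:31 AM–7:26 PM = 11 h 55 min; less 30 min break → 11 h 25 min
Wed: 9:11 AM–6:17 PM = 9 h 6 min; less 30 min break → 8 h 36 min
Thu: 11:01 AM–4:40 PM = 5 h 39 min; less 30 min break → 5 h 9 min
Fri: 8:53 AM–3:43 PM = 6 h 50 min; less 30 min break → 6 h 20 min
Sat: 6:02 AM–4:36 PM = 10 h 34 min; less 30 min break → 10 h 4 min
Sun: 7:19 AM–5:25 PM = 10 h 6 min; less 30 min break → 9 h 36 min
Total worked: 51 h 10 min = 51.17 h.
Threshold 37.5 h → overtime 13 h 40 min, regular 37 h 30 min.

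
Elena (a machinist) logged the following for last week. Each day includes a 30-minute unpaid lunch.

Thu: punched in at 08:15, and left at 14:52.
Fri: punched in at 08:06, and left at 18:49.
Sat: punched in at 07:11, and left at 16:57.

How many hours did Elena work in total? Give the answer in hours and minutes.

Thu: 08:15–14:52 = 6 h 37 min; less 30 min break → 6 h 7 min
Fri: 08:06–18:49 = 10 h 43 min; less 30 min break → 10 h 13 min
Sat: 07:11–16:57 = 9 h 46 min; less 30 min break → 9 h 16 min
Total: 6 h 7 min + 10 h 13 min + 9 h 16 min = 25 h 36 min.

25 h 36 min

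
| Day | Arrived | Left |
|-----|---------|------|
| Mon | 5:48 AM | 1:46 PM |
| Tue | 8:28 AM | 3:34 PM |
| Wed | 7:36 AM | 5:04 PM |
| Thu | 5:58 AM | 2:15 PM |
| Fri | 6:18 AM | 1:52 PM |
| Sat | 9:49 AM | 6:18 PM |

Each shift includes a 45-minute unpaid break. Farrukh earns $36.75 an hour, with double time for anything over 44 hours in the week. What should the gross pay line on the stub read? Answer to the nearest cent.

$1643.95

Mon: 5:48 AM–1:46 PM = 7 h 58 min; less 45 min break → 7 h 13 min
Tue: 8:28 AM–3:34 PM = 7 h 6 min; less 45 min break → 6 h 21 min
Wed: 7:36 AM–5:04 PM = 9 h 28 min; less 45 min break → 8 h 43 min
Thu: 5:58 AM–2:15 PM = 8 h 17 min; less 45 min break → 7 h 32 min
Fri: 6:18 AM–1:52 PM = 7 h 34 min; less 45 min break → 6 h 49 min
Sat: 9:49 AM–6:18 PM = 8 h 29 min; less 45 min break → 7 h 44 min
Total worked: 44 h 22 min = 2662 min.
Regular 44 h 0 min = 2640 min at $36.75/h; overtime 0 h 22 min = 22 min at $73.50/h.
Pay = (2640 × $36.75 + 22 × $73.50) ÷ 60 = $1643.95.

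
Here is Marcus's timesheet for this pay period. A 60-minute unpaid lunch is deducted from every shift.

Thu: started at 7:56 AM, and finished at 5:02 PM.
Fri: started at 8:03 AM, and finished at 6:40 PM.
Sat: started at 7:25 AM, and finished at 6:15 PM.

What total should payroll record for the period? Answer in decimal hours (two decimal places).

27.55 hours

Thu: 7:56 AM–5:02 PM = 9 h 6 min; less 60 min break → 8 h 6 min
Fri: 8:03 AM–6:40 PM = 10 h 37 min; less 60 min break → 9 h 37 min
Sat: 7:25 AM–6:15 PM = 10 h 50 min; less 60 min break → 9 h 50 min
Total: 8 h 6 min + 9 h 37 min + 9 h 50 min = 27 h 33 min.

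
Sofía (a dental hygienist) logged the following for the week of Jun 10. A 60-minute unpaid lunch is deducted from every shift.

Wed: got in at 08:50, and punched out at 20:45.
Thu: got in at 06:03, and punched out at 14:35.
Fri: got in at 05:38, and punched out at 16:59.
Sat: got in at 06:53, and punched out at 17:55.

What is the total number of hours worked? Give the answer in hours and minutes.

Wed: 08:50–20:45 = 11 h 55 min; less 60 min break → 10 h 55 min
Thu: 06:03–14:35 = 8 h 32 min; less 60 min break → 7 h 32 min
Fri: 05:38–16:59 = 11 h 21 min; less 60 min break → 10 h 21 min
Sat: 06:53–17:55 = 11 h 2 min; less 60 min break → 10 h 2 min
Total: 10 h 55 min + 7 h 32 min + 10 h 21 min + 10 h 2 min = 38 h 50 min.

38 h 50 min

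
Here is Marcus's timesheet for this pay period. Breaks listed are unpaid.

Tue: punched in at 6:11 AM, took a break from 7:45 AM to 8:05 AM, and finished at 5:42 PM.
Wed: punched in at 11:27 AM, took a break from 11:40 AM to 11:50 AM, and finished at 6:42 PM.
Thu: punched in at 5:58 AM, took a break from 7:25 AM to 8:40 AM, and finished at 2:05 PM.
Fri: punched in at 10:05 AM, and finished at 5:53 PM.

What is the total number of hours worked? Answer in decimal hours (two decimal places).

32.93 hours

Tue: 6:11 AM–5:42 PM = 11 h 31 min; less 20 min break → 11 h 11 min
Wed: 11:27 AM–6:42 PM = 7 h 15 min; less 10 min break → 7 h 5 min
Thu: 5:58 AM–2:05 PM = 8 h 7 min; less 75 min break → 6 h 52 min
Fri: 10:05 AM–5:53 PM = 7 h 48 min
Total: 11 h 11 min + 7 h 5 min + 6 h 52 min + 7 h 48 min = 32 h 56 min.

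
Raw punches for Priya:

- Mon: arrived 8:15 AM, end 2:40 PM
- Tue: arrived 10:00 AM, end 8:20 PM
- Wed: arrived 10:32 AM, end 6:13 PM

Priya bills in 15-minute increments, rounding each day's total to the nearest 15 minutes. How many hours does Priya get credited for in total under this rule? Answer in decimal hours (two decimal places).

Mon: 8:15 AM–2:40 PM = 6 h 25 min → rounds to 6 h 30 min
Tue: 10:00 AM–8:20 PM = 10 h 20 min → rounds to 10 h 15 min
Wed: 10:32 AM–6:13 PM = 7 h 41 min → rounds to 7 h 45 min
Total credited: 24 h 30 min.

24.50 hours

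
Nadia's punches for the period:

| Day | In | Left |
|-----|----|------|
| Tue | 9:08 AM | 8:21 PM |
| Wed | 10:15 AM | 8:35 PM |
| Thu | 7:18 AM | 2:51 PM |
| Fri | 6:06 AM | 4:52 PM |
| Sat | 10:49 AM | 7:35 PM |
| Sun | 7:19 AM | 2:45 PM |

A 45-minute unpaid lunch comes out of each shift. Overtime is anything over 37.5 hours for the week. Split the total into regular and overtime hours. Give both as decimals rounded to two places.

Tue: 9:08 AM–8:21 PM = 11 h 13 min; less 45 min break → 10 h 28 min
Wed: 10:15 AM–8:35 PM = 10 h 20 min; less 45 min break → 9 h 35 min
Thu: 7:18 AM–2:51 PM = 7 h 33 min; less 45 min break → 6 h 48 min
Fri: 6:06 AM–4:52 PM = 10 h 46 min; less 45 min break → 10 h 1 min
Sat: 10:49 AM–7:35 PM = 8 h 46 min; less 45 min break → 8 h 1 min
Sun: 7:19 AM–2:45 PM = 7 h 26 min; less 45 min break → 6 h 41 min
Total worked: 51 h 34 min = 51.57 h.
Threshold 37.5 h → overtime 14 h 4 min, regular 37 h 30 min.

Regular 37.50 hours, overtime 14.07 hours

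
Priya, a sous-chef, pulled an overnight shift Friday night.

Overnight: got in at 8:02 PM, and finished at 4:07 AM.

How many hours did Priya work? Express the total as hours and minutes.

8 h 5 min

Overnight: 8:02 PM → midnight = 3 h 58 min; midnight → 4:07 AM = 4 h 7 min; span 8 h 5 min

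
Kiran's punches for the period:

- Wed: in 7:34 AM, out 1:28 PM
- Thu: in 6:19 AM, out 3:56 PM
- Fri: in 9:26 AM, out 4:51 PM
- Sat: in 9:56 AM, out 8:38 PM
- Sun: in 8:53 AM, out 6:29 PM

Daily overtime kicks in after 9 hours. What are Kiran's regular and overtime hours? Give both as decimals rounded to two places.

Regular 40.32 hours, overtime 2.92 hours

Wed: 7:34 AM–1:28 PM = 5 h 54 min
Thu: 6:19 AM–3:56 PM = 9 h 37 min
Fri: 9:26 AM–4:51 PM = 7 h 25 min
Sat: 9:56 AM–8:38 PM = 10 h 42 min
Sun: 8:53 AM–6:29 PM = 9 h 36 min
Wed reg 5 h 54 min / OT 0 h 0 min; Thu reg 9 h 0 min / OT 0 h 37 min; Fri reg 7 h 25 min / OT 0 h 0 min; Sat reg 9 h 0 min / OT 1 h 42 min; Sun reg 9 h 0 min / OT 0 h 36 min.
Totals: regular 40 h 19 min, overtime 2 h 55 min.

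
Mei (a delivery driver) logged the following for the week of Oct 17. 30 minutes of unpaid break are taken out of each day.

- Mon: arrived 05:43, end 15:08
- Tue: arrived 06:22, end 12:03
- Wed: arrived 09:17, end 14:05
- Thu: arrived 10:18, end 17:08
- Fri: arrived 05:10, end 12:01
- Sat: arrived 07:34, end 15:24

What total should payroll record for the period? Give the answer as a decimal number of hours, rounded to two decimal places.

Mon: 05:43–15:08 = 9 h 25 min; less 30 min break → 8 h 55 min
Tue: 06:22–12:03 = 5 h 41 min; less 30 min break → 5 h 11 min
Wed: 09:17–14:05 = 4 h 48 min; less 30 min break → 4 h 18 min
Thu: 10:18–17:08 = 6 h 50 min; less 30 min break → 6 h 20 min
Fri: 05:10–12:01 = 6 h 51 min; less 30 min break → 6 h 21 min
Sat: 07:34–15:24 = 7 h 50 min; less 30 min break → 7 h 20 min
Total: 8 h 55 min + 5 h 11 min + 4 h 18 min + 6 h 20 min + 6 h 21 min + 7 h 20 min = 38 h 25 min.

38.42 hours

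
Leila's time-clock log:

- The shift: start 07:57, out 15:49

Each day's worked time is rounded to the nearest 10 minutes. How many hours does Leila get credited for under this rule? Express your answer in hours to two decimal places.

The shift: 07:57–15:49 = 7 h 52 min → rounds to 7 h 50 min

7.83 hours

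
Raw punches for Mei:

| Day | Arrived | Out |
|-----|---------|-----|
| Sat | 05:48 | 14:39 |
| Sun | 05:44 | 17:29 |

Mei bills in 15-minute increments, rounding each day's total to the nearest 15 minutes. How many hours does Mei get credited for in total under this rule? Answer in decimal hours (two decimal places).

Sat: 05:48–14:39 = 8 h 51 min → rounds to 8 h 45 min
Sun: 05:44–17:29 = 11 h 45 min → rounds to 11 h 45 min
Total credited: 20 h 30 min.

20.50 hours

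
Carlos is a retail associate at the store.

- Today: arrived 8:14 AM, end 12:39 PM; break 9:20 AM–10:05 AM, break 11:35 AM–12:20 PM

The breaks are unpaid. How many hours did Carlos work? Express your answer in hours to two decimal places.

2.92 hours

Today: 8:14 AM–12:39 PM = 4 h 25 min; less 90 min break → 2 h 55 min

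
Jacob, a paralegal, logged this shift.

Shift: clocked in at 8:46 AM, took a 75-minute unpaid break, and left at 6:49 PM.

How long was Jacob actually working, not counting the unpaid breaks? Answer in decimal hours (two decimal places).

Shift: 8:46 AM–6:49 PM = 10 h 3 min; less 75 min break → 8 h 48 min

8.80 hours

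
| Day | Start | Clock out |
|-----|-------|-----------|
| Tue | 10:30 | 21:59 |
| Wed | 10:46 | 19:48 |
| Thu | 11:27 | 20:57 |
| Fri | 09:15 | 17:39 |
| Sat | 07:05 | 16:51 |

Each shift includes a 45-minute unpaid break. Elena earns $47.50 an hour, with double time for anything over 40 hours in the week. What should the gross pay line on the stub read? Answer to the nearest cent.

$2321.17

Tue: 10:30–21:59 = 11 h 29 min; less 45 min break → 10 h 44 min
Wed: 10:46–19:48 = 9 h 2 min; less 45 min break → 8 h 17 min
Thu: 11:27–20:57 = 9 h 30 min; less 45 min break → 8 h 45 min
Fri: 09:15–17:39 = 8 h 24 min; less 45 min break → 7 h 39 min
Sat: 07:05–16:51 = 9 h 46 min; less 45 min break → 9 h 1 min
Total worked: 44 h 26 min = 2666 min.
Regular 40 h 0 min = 2400 min at $47.50/h; overtime 4 h 26 min = 266 min at $95.00/h.
Pay = (2400 × $47.50 + 266 × $95.00) ÷ 60 = $2321.17.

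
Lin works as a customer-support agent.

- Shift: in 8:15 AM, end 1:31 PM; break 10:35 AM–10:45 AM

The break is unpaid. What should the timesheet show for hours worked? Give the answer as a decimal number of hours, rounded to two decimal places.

Shift: 8:15 AM–1:31 PM = 5 h 16 min; less 10 min break → 5 h 6 min

5.10 hours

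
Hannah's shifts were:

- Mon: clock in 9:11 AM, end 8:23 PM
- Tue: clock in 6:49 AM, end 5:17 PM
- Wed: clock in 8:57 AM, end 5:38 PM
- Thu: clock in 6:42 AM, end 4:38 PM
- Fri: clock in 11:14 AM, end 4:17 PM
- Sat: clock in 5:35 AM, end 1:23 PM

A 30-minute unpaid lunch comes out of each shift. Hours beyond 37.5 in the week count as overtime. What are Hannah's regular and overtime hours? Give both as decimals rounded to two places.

Regular 37.50 hours, overtime 12.63 hours

Mon: 9:11 AM–8:23 PM = 11 h 12 min; less 30 min break → 10 h 42 min
Tue: 6:49 AM–5:17 PM = 10 h 28 min; less 30 min break → 9 h 58 min
Wed: 8:57 AM–5:38 PM = 8 h 41 min; less 30 min break → 8 h 11 min
Thu: 6:42 AM–4:38 PM = 9 h 56 min; less 30 min break → 9 h 26 min
Fri: 11:14 AM–4:17 PM = 5 h 3 min; less 30 min break → 4 h 33 min
Sat: 5:35 AM–1:23 PM = 7 h 48 min; less 30 min break → 7 h 18 min
Total worked: 50 h 8 min = 50.13 h.
Threshold 37.5 h → overtime 12 h 38 min, regular 37 h 30 min.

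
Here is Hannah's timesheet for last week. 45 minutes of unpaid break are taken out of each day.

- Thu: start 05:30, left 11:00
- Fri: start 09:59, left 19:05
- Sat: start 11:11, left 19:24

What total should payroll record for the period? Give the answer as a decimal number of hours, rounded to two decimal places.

20.57 hours

Thu: 05:30–11:00 = 5 h 30 min; less 45 min break → 4 h 45 min
Fri: 09:59–19:05 = 9 h 6 min; less 45 min break → 8 h 21 min
Sat: 11:11–19:24 = 8 h 13 min; less 45 min break → 7 h 28 min
Total: 4 h 45 min + 8 h 21 min + 7 h 28 min = 20 h 34 min.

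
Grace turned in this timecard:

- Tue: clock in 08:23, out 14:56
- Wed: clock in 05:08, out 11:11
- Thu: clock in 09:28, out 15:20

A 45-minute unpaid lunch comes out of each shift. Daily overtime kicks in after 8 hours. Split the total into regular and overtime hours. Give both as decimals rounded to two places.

Regular 16.22 hours, overtime 0.00 hours

Tue: 08:23–14:56 = 6 h 33 min; less 45 min break → 5 h 48 min
Wed: 05:08–11:11 = 6 h 3 min; less 45 min break → 5 h 18 min
Thu: 09:28–15:20 = 5 h 52 min; less 45 min break → 5 h 7 min
Tue reg 5 h 48 min / OT 0 h 0 min; Wed reg 5 h 18 min / OT 0 h 0 min; Thu reg 5 h 7 min / OT 0 h 0 min.
Totals: regular 16 h 13 min, overtime 0 h 0 min.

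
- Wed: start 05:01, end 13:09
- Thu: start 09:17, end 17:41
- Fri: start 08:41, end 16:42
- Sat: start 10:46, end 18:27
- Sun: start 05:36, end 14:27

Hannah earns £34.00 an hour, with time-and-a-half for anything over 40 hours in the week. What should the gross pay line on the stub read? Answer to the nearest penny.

£1415.25

Wed: 05:01–13:09 = 8 h 8 min
Thu: 09:17–17:41 = 8 h 24 min
Fri: 08:41–16:42 = 8 h 1 min
Sat: 10:46–18:27 = 7 h 41 min
Sun: 05:36–14:27 = 8 h 51 min
Total worked: 41 h 5 min = 2465 min.
Regular 40 h 0 min = 2400 min at £34.00/h; overtime 1 h 5 min = 65 min at £51.00/h.
Pay = (2400 × £34.00 + 65 × £51.00) ÷ 60 = £1415.25.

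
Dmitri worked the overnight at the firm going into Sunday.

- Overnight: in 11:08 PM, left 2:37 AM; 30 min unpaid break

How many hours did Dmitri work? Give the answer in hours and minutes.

Overnight: 11:08 PM → midnight = 0 h 52 min; midnight → 2:37 AM = 2 h 37 min; span 3 h 29 min; less 30 min break → 2 h 59 min

2 h 59 min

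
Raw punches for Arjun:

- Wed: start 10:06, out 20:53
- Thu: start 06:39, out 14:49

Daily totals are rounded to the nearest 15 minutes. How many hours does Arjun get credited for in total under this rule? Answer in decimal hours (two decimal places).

Wed: 10:06–20:53 = 10 h 47 min → rounds to 10 h 45 min
Thu: 06:39–14:49 = 8 h 10 min → rounds to 8 h 15 min
Total credited: 19 h 0 min.

19.00 hours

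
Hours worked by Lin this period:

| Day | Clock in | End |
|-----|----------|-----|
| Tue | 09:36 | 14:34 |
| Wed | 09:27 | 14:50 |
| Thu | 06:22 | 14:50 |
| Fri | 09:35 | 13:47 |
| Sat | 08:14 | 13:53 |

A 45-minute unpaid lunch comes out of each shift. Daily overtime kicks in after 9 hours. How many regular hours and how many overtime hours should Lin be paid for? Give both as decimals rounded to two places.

Tue: 09:36–14:34 = 4 h 58 min; less 45 min break → 4 h 13 min
Wed: 09:27–14:50 = 5 h 23 min; less 45 min break → 4 h 38 min
Thu: 06:22–14:50 = 8 h 28 min; less 45 min break → 7 h 43 min
Fri: 09:35–13:47 = 4 h 12 min; less 45 min break → 3 h 27 min
Sat: 08:14–13:53 = 5 h 39 min; less 45 min break → 4 h 54 min
Tue reg 4 h 13 min / OT 0 h 0 min; Wed reg 4 h 38 min / OT 0 h 0 min; Thu reg 7 h 43 min / OT 0 h 0 min; Fri reg 3 h 27 min / OT 0 h 0 min; Sat reg 4 h 54 min / OT 0 h 0 min.
Totals: regular 24 h 55 min, overtime 0 h 0 min.

Regular 24.92 hours, overtime 0.00 hours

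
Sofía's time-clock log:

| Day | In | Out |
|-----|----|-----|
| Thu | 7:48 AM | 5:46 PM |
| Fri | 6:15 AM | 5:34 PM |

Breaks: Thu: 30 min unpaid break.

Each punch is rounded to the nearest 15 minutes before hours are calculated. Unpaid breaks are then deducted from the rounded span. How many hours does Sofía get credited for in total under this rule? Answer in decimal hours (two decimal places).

20.75 hours

Thu: in 7:48 AM→7:45 AM, out 5:46 PM→5:45 PM; 10 h 0 min − 30 min = 9 h 30 min
Fri: in 6:15 AM→6:15 AM, out 5:34 PM→5:30 PM; 11 h 15 min
Total credited: 20 h 45 min.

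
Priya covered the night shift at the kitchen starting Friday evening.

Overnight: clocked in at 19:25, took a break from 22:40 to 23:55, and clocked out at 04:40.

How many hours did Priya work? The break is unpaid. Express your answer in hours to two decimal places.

8.00 hours

Overnight: 19:25 → midnight = 4 h 35 min; midnight → 04:40 = 4 h 40 min; span 9 h 15 min; less 75 min break → 8 h 0 min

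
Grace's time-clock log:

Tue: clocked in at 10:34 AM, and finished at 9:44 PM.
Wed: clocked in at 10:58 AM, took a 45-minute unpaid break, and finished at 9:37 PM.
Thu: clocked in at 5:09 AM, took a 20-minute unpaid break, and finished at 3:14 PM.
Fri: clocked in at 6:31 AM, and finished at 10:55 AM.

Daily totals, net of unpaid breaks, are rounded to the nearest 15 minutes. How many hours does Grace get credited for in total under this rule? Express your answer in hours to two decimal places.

Tue: 10:34 AM–9:44 PM = 11 h 10 min → rounds to 11 h 15 min
Wed: 10:58 AM–9:37 PM = 10 h 39 min − 45 min = 9 h 54 min → rounds to 10 h 0 min
Thu: 5:09 AM–3:14 PM = 10 h 5 min − 20 min = 9 h 45 min → rounds to 9 h 45 min
Fri: 6:31 AM–10:55 AM = 4 h 24 min → rounds to 4 h 30 min
Total credited: 35 h 30 min.

35.50 hours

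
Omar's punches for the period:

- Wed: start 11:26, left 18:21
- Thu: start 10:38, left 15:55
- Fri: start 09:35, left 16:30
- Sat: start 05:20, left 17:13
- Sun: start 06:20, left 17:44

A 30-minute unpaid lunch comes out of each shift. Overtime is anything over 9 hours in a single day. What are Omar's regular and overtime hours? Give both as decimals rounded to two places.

Wed: 11:26–18:21 = 6 h 55 min; less 30 min break → 6 h 25 min
Thu: 10:38–15:55 = 5 h 17 min; less 30 min break → 4 h 47 min
Fri: 09:35–16:30 = 6 h 55 min; less 30 min break → 6 h 25 min
Sat: 05:20–17:13 = 11 h 53 min; less 30 min break → 11 h 23 min
Sun: 06:20–17:44 = 11 h 24 min; less 30 min break → 10 h 54 min
Wed reg 6 h 25 min / OT 0 h 0 min; Thu reg 4 h 47 min / OT 0 h 0 min; Fri reg 6 h 25 min / OT 0 h 0 min; Sat reg 9 h 0 min / OT 2 h 23 min; Sun reg 9 h 0 min / OT 1 h 54 min.
Totals: regular 35 h 37 min, overtime 4 h 17 min.

Regular 35.62 hours, overtime 4.28 hours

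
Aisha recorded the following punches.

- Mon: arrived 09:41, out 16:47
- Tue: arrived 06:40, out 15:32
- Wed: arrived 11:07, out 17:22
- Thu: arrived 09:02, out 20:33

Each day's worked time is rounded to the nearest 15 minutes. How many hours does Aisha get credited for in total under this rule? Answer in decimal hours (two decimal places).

33.50 hours

Mon: 09:41–16:47 = 7 h 6 min → rounds to 7 h 0 min
Tue: 06:40–15:32 = 8 h 52 min → rounds to 8 h 45 min
Wed: 11:07–17:22 = 6 h 15 min → rounds to 6 h 15 min
Thu: 09:02–20:33 = 11 h 31 min → rounds to 11 h 30 min
Total credited: 33 h 30 min.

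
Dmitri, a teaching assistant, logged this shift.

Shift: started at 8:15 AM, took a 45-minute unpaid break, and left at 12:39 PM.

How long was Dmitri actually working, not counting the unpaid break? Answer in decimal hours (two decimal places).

3.65 hours

Shift: 8:15 AM–12:39 PM = 4 h 24 min; less 45 min break → 3 h 39 min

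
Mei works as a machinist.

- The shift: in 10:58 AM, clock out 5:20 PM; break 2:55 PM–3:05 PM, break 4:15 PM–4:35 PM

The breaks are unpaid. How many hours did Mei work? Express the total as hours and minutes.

5 h 52 min

The shift: 10:58 AM–5:20 PM = 6 h 22 min; less 30 min break → 5 h 52 min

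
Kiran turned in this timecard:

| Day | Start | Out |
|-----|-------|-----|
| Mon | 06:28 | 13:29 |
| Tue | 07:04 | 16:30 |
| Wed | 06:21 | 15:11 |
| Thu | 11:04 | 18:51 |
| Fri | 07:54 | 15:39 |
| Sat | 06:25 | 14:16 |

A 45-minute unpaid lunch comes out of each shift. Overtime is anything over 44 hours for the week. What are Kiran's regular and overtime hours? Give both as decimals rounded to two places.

Mon: 06:28–13:29 = 7 h 1 min; less 45 min break → 6 h 16 min
Tue: 07:04–16:30 = 9 h 26 min; less 45 min break → 8 h 41 min
Wed: 06:21–15:11 = 8 h 50 min; less 45 min break → 8 h 5 min
Thu: 11:04–18:51 = 7 h 47 min; less 45 min break → 7 h 2 min
Fri: 07:54–15:39 = 7 h 45 min; less 45 min break → 7 h 0 min
Sat: 06:25–14:16 = 7 h 51 min; less 45 min break → 7 h 6 min
Total worked: 44 h 10 min = 44.17 h.
Threshold 44 h → overtime 0 h 10 min, regular 44 h 0 min.

Regular 44.00 hours, overtime 0.17 hours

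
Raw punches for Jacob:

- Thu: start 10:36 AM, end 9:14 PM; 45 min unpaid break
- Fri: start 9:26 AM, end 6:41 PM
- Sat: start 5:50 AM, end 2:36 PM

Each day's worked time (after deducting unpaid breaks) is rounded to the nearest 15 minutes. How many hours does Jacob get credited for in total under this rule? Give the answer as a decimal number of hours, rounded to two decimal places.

28.00 hours

Thu: 10:36 AM–9:14 PM = 10 h 38 min − 45 min = 9 h 53 min → rounds to 10 h 0 min
Fri: 9:26 AM–6:41 PM = 9 h 15 min → rounds to 9 h 15 min
Sat: 5:50 AM–2:36 PM = 8 h 46 min → rounds to 8 h 45 min
Total credited: 28 h 0 min.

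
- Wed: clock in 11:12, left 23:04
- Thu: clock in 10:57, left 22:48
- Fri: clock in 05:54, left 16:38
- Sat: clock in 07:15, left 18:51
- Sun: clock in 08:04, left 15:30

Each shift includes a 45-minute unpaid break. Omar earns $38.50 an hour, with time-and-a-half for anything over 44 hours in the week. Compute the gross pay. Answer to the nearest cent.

Wed: 11:12–23:04 = 11 h 52 min; less 45 min break → 11 h 7 min
Thu: 10:57–22:48 = 11 h 51 min; less 45 min break → 11 h 6 min
Fri: 05:54–16:38 = 10 h 44 min; less 45 min break → 9 h 59 min
Sat: 07:15–18:51 = 11 h 36 min; less 45 min break → 10 h 51 min
Sun: 08:04–15:30 = 7 h 26 min; less 45 min break → 6 h 41 min
Total worked: 49 h 44 min = 2984 min.
Regular 44 h 0 min = 2640 min at $38.50/h; overtime 5 h 44 min = 344 min at $57.75/h.
Pay = (2640 × $38.50 + 344 × $57.75) ÷ 60 = $2025.10.

$2025.10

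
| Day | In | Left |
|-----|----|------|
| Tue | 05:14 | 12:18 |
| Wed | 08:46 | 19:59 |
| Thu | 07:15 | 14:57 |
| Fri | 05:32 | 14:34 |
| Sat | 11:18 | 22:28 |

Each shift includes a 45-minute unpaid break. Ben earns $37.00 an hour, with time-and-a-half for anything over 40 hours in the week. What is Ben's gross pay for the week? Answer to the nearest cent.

Tue: 05:14–12:18 = 7 h 4 min; less 45 min break → 6 h 19 min
Wed: 08:46–19:59 = 11 h 13 min; less 45 min break → 10 h 28 min
Thu: 07:15–14:57 = 7 h 42 min; less 45 min break → 6 h 57 min
Fri: 05:32–14:34 = 9 h 2 min; less 45 min break → 8 h 17 min
Sat: 11:18–22:28 = 11 h 10 min; less 45 min break → 10 h 25 min
Total worked: 42 h 26 min = 2546 min.
Regular 40 h 0 min = 2400 min at $37.00/h; overtime 2 h 26 min = 146 min at $55.50/h.
Pay = (2400 × $37.00 + 146 × $55.50) ÷ 60 = $1615.05.

$1615.05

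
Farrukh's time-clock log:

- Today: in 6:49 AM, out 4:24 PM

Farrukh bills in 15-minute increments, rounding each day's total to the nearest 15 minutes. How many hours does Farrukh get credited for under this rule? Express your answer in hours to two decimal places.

Today: 6:49 AM–4:24 PM = 9 h 35 min → rounds to 9 h 30 min

9.50 hours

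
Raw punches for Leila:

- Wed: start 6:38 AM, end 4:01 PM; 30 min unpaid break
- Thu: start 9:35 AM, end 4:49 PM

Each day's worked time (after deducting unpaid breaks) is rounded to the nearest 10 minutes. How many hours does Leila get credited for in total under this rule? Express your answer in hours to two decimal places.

16.00 hours

Wed: 6:38 AM–4:01 PM = 9 h 23 min − 30 min = 8 h 53 min → rounds to 8 h 50 min
Thu: 9:35 AM–4:49 PM = 7 h 14 min → rounds to 7 h 10 min
Total credited: 16 h 0 min.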